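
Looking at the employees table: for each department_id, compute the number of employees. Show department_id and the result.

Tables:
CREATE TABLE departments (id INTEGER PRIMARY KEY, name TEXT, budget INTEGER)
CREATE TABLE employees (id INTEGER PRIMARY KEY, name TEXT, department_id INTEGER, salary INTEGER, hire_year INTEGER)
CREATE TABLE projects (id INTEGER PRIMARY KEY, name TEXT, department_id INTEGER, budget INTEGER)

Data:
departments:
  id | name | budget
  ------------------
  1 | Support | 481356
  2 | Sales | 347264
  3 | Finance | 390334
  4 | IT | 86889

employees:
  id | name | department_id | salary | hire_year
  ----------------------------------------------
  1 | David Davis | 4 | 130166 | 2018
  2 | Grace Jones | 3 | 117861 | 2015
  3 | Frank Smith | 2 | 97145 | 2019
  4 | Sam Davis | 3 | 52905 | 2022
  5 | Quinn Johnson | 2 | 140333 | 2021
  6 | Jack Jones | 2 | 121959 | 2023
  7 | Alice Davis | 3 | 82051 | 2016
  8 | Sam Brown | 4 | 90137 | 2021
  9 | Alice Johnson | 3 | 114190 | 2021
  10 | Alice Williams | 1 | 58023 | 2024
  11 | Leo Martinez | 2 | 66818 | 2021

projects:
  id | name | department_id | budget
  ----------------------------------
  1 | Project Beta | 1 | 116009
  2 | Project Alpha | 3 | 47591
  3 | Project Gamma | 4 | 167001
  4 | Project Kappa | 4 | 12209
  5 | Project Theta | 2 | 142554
SELECT department_id, COUNT(*) AS n FROM employees GROUP BY department_id

Execution result:
department_id | n
1 | 1
2 | 4
3 | 4
4 | 2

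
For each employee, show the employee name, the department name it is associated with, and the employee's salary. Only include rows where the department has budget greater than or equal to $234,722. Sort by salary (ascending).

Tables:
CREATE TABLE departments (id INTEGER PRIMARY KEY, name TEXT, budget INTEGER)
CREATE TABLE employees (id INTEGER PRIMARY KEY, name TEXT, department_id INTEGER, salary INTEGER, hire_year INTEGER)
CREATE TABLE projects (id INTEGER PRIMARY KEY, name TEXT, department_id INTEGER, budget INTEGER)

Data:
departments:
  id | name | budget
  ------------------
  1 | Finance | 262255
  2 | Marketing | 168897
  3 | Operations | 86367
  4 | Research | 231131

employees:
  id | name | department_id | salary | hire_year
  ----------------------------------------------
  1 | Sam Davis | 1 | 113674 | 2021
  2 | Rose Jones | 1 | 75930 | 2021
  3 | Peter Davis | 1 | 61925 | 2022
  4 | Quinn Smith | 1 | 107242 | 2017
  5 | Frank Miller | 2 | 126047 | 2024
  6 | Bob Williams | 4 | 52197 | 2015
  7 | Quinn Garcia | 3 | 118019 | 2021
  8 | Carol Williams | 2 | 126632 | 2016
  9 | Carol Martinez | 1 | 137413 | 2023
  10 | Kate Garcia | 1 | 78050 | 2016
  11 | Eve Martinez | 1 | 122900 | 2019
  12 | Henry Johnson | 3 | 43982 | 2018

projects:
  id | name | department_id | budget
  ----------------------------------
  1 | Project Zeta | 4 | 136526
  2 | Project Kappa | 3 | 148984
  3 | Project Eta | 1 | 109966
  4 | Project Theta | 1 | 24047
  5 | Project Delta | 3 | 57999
SELECT c.name, p.name AS department, c.salary FROM employees c JOIN departments p ON c.department_id = p.id WHERE p.budget >= 234722 ORDER BY c.salary ASC

Execution result:
name | department | salary
Peter Davis | Finance | 61925
Rose Jones | Finance | 75930
Kate Garcia | Finance | 78050
Quinn Smith | Finance | 107242
Sam Davis | Finance | 113674
Eve Martinez | Finance | 122900
Carol Martinez | Finance | 137413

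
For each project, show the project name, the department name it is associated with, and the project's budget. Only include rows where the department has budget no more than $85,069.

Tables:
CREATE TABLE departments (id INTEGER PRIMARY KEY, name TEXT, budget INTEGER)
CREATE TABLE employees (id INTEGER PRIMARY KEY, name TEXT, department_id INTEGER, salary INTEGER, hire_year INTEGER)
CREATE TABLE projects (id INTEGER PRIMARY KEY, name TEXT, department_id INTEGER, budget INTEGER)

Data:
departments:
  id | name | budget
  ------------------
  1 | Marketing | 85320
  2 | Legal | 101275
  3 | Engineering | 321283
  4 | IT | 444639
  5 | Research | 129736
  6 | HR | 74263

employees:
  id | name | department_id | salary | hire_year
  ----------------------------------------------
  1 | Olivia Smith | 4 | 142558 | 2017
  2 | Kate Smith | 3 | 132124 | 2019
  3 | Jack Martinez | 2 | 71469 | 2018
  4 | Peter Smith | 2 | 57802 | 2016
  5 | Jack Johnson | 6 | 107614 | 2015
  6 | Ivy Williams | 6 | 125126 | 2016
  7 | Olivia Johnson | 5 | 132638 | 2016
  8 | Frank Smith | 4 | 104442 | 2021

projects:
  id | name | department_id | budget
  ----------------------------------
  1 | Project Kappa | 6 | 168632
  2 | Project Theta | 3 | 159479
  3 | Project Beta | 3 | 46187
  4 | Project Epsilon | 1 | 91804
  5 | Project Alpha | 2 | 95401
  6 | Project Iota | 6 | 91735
SELECT c.name, p.name AS department, c.budget FROM projects c JOIN departments p ON c.department_id = p.id WHERE p.budget <= 85069

Execution result:
name | department | budget
Project Kappa | HR | 168632
Project Iota | HR | 91735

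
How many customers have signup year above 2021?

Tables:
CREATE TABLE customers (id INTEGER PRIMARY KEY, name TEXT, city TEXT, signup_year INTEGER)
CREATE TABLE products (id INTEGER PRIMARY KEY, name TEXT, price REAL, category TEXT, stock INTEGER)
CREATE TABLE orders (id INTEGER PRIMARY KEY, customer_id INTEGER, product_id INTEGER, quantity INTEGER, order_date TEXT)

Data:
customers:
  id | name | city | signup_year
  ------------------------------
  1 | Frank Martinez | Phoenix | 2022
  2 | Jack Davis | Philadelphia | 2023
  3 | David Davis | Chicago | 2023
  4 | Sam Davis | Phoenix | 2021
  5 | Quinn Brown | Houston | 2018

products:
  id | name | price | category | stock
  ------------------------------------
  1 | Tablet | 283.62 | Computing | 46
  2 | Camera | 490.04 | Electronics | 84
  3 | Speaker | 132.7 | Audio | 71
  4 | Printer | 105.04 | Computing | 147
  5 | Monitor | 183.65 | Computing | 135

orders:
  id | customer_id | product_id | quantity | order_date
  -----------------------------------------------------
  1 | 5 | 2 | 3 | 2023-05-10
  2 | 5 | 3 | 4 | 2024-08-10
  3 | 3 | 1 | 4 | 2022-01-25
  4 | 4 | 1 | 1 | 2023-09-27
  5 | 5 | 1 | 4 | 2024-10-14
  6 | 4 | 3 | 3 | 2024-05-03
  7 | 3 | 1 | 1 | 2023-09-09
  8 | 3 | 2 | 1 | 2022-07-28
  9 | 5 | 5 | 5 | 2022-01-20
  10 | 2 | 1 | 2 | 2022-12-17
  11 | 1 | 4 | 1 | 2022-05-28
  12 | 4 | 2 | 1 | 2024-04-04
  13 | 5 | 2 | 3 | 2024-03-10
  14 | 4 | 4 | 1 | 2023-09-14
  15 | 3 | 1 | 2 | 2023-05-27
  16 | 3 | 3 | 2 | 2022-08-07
SELECT COUNT(*) FROM customers WHERE signup_year > 2021

Execution result:
3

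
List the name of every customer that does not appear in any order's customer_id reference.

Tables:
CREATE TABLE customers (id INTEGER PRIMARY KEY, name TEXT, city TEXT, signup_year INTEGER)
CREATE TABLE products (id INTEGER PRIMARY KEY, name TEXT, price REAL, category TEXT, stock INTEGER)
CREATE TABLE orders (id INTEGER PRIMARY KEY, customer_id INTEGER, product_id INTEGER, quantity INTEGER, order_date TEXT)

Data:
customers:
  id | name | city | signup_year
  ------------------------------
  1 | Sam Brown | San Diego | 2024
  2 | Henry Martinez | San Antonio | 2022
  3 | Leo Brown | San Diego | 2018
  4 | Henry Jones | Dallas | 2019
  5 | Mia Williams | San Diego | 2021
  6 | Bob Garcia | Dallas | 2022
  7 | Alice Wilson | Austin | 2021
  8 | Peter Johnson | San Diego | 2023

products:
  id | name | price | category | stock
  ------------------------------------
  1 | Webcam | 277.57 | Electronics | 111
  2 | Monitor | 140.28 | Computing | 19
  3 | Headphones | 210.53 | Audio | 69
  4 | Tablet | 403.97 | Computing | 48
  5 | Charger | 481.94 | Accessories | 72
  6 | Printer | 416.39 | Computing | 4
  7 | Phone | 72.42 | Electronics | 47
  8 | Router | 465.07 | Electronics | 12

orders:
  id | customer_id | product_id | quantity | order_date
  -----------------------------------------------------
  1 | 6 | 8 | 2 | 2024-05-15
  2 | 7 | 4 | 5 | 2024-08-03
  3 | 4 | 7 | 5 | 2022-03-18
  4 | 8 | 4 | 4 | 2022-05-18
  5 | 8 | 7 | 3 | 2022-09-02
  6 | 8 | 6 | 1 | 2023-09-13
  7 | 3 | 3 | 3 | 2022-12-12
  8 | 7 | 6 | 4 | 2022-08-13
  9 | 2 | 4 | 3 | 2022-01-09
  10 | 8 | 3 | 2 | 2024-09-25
SELECT p.name FROM customers p LEFT JOIN orders c ON c.customer_id = p.id WHERE c.id IS NULL

Execution result:
name
Sam Brown
Mia Williams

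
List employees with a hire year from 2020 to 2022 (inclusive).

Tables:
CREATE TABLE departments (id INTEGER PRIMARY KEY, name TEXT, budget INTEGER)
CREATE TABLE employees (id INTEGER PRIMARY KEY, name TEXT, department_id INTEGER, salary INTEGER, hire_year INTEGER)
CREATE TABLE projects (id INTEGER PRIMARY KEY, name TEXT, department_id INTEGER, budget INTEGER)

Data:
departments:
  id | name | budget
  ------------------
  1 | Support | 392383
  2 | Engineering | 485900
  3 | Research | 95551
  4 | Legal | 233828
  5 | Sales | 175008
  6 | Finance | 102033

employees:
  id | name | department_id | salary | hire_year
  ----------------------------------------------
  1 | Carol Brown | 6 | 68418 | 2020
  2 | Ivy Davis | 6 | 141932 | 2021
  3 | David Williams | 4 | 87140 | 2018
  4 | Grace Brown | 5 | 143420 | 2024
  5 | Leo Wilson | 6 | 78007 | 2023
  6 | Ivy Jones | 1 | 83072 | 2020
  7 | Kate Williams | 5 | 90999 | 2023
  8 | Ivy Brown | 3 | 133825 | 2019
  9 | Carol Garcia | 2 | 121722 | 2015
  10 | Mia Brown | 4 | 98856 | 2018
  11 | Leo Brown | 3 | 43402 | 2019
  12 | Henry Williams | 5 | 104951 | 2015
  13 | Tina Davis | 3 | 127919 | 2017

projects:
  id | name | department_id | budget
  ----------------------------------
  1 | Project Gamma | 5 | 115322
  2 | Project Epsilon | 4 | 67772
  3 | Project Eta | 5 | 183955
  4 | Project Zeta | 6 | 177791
SELECT name, hire_year FROM employees WHERE hire_year BETWEEN 2020 AND 2022

Execution result:
name | hire_year
Carol Brown | 2020
Ivy Davis | 2021
Ivy Jones | 2020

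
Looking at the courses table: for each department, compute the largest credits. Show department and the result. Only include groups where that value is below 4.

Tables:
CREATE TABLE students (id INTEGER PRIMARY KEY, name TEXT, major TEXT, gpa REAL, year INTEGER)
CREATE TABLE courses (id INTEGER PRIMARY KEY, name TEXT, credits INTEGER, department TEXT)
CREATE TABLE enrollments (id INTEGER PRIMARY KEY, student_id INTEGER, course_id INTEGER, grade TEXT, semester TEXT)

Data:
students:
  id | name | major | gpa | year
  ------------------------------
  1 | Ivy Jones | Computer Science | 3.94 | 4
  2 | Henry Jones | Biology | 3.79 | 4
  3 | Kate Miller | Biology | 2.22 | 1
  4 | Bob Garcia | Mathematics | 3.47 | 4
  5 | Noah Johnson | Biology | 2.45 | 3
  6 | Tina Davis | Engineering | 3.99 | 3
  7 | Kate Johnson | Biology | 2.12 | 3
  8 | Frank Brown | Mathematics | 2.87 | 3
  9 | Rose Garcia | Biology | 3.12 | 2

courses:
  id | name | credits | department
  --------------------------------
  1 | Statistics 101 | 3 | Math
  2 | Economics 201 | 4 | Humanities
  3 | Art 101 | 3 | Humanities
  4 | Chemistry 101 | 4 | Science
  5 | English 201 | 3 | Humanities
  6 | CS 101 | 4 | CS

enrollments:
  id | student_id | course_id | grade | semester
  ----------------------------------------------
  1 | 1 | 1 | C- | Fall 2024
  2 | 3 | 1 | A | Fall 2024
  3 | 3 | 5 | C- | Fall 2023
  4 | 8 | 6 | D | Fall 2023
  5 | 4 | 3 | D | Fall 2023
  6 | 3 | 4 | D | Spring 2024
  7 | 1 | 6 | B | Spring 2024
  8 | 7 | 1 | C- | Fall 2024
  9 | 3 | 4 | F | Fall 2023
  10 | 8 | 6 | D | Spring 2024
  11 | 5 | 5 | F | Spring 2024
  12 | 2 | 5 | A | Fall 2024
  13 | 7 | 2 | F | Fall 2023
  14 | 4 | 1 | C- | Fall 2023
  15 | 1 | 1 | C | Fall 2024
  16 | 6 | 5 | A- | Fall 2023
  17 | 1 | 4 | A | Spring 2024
SELECT department, MAX(credits) AS max_credits FROM courses GROUP BY department HAVING MAX(credits) < 4

Execution result:
department | max_credits
Math | 3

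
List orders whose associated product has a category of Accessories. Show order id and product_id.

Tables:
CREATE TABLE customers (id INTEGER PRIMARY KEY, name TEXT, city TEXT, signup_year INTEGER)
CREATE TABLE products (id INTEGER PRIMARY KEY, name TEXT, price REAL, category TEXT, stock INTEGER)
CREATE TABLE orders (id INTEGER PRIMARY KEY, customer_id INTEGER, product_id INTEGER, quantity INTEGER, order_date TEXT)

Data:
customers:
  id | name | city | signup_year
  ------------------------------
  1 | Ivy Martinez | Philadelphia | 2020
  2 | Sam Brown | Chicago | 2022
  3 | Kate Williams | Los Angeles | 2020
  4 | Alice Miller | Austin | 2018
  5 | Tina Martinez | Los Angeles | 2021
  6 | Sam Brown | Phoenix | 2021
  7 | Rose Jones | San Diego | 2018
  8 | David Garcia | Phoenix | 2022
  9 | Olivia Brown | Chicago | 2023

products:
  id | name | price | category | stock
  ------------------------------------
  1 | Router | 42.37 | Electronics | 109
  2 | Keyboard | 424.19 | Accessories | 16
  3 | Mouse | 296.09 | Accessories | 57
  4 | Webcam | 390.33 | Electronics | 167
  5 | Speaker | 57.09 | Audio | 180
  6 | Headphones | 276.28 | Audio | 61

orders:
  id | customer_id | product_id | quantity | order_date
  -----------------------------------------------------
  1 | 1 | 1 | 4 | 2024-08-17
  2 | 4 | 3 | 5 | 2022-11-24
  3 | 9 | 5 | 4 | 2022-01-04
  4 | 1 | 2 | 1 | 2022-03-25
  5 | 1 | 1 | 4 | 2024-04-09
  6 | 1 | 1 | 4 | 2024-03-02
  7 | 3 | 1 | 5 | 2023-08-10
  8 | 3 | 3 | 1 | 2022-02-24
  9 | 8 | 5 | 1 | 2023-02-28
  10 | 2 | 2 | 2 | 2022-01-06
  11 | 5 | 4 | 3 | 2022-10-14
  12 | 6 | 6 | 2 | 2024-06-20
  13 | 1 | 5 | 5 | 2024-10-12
SELECT id, product_id FROM orders WHERE product_id IN (SELECT id FROM products WHERE category = 'Accessories')

Execution result:
id | product_id
2 | 3
4 | 2
8 | 3
10 | 2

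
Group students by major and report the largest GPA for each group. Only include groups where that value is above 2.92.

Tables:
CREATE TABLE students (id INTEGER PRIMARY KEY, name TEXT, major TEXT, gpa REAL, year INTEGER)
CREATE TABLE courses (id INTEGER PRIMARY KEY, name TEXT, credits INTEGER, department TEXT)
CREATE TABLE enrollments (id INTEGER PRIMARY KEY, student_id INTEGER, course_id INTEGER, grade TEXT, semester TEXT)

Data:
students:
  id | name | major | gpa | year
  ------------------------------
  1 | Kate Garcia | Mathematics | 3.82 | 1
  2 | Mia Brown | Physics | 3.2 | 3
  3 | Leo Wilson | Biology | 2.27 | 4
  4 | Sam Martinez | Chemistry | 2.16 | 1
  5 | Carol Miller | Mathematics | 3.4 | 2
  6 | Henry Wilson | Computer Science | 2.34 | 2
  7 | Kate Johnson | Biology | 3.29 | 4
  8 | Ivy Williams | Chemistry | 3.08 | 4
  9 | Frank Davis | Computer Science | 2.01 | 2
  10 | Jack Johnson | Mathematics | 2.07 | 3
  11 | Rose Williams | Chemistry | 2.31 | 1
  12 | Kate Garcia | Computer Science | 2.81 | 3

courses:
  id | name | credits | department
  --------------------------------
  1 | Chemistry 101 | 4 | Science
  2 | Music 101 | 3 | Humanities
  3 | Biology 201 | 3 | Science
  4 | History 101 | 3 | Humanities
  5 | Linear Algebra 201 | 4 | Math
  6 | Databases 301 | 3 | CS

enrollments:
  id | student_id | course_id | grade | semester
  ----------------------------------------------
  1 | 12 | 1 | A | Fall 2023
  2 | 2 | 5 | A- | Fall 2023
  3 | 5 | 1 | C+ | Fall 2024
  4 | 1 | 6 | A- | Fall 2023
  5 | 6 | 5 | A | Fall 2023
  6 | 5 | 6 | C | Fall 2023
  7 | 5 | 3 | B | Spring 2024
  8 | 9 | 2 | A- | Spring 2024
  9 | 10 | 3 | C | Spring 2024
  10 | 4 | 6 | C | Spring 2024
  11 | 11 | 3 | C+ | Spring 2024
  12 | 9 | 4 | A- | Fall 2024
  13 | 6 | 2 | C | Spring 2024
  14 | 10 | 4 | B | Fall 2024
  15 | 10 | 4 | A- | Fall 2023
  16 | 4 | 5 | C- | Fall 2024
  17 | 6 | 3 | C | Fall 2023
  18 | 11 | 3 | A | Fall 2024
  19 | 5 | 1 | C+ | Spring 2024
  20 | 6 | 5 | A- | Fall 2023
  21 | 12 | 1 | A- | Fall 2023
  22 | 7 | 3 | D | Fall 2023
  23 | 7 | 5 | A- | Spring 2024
SELECT major, MAX(gpa) AS max_gpa FROM students GROUP BY major HAVING MAX(gpa) > 2.92

Execution result:
major | max_gpa
Biology | 3.29
Chemistry | 3.08
Mathematics | 3.82
Physics | 3.20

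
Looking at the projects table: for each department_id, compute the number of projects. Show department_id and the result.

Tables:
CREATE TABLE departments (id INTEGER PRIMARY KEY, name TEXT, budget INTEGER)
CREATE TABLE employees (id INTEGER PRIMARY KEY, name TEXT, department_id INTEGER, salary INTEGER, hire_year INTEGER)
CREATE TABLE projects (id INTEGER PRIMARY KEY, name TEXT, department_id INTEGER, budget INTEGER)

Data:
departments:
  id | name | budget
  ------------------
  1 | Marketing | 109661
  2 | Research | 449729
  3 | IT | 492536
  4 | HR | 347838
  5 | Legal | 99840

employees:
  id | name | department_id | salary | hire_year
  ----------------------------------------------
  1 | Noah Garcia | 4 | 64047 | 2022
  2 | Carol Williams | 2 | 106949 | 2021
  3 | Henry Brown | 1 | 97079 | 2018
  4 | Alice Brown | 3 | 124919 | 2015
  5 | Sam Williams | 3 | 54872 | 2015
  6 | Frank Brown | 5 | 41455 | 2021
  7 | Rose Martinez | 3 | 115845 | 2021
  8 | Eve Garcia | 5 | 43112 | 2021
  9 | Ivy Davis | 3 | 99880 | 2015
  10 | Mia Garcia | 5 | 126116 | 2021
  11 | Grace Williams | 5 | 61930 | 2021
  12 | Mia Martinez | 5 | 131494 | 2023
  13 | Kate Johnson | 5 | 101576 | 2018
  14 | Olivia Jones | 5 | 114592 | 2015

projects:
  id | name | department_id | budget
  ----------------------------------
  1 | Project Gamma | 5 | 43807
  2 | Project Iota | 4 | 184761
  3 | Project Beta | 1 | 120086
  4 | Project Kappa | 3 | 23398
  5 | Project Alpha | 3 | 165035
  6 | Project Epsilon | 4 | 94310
SELECT department_id, COUNT(*) AS n FROM projects GROUP BY department_id

Execution result:
department_id | n
1 | 1
3 | 2
4 | 2
5 | 1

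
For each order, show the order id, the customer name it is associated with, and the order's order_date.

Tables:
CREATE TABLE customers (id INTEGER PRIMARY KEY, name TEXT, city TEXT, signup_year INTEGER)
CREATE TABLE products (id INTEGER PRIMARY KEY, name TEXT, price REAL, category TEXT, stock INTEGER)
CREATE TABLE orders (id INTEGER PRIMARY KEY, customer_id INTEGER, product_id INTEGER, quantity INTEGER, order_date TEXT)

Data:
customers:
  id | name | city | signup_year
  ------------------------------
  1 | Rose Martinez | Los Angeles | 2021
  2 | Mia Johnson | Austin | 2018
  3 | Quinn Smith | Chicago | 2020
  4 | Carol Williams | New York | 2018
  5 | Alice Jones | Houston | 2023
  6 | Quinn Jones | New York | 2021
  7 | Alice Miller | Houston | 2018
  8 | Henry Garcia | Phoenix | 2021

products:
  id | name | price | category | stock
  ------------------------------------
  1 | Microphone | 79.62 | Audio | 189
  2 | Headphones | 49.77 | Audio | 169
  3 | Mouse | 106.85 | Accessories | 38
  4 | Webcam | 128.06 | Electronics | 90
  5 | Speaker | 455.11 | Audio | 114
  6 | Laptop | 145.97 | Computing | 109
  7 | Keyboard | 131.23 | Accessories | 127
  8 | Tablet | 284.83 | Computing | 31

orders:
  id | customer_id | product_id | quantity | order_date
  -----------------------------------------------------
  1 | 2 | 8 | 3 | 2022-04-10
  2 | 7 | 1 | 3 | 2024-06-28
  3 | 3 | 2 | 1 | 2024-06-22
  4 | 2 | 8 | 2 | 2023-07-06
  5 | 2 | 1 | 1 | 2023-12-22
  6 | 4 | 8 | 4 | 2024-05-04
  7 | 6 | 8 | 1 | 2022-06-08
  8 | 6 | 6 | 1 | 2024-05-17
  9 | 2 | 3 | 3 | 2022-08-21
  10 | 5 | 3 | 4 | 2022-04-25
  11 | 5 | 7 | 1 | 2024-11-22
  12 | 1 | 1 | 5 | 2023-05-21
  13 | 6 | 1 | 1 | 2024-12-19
SELECT c.id, p.name AS customer, c.order_date FROM orders c JOIN customers p ON c.customer_id = p.id

Execution result:
id | customer | order_date
1 | Mia Johnson | 2022-04-10
2 | Alice Miller | 2024-06-28
3 | Quinn Smith | 2024-06-22
4 | Mia Johnson | 2023-07-06
5 | Mia Johnson | 2023-12-22
6 | Carol Williams | 2024-05-04
7 | Quinn Jones | 2022-06-08
8 | Quinn Jones | 2024-05-17
9 | Mia Johnson | 2022-08-21
10 | Alice Jones | 2022-04-25
11 | Alice Jones | 2024-11-22
12 | Rose Martinez | 2023-05-21
13 | Quinn Jones | 2024-12-19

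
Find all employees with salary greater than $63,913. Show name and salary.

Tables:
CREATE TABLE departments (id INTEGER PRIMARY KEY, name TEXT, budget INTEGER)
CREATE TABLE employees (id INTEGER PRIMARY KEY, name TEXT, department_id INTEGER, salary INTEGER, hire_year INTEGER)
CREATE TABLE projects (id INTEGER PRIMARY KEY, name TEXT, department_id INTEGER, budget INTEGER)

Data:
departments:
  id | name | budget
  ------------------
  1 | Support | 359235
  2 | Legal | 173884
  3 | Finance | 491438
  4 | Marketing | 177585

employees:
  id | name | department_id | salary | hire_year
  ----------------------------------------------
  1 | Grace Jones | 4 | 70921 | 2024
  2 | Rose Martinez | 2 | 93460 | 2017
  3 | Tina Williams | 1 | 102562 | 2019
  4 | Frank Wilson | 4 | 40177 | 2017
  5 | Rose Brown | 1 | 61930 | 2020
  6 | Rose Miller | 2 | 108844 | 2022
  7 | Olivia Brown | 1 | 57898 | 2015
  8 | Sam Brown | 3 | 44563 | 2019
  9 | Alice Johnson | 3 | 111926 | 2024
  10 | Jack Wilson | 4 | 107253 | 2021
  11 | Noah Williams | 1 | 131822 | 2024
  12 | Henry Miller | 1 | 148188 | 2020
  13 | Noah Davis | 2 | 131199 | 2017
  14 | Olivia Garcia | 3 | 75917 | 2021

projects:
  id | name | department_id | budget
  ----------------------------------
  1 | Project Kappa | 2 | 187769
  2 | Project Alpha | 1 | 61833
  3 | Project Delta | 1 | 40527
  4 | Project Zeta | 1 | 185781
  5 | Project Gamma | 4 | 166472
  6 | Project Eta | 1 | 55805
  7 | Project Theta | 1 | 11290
SELECT name, salary FROM employees WHERE salary > 63913

Execution result:
name | salary
Grace Jones | 70921
Rose Martinez | 93460
Tina Williams | 102562
Rose Miller | 108844
Alice Johnson | 111926
Jack Wilson | 107253
Noah Williams | 131822
Henry Miller | 148188
Noah Davis | 131199
Olivia Garcia | 75917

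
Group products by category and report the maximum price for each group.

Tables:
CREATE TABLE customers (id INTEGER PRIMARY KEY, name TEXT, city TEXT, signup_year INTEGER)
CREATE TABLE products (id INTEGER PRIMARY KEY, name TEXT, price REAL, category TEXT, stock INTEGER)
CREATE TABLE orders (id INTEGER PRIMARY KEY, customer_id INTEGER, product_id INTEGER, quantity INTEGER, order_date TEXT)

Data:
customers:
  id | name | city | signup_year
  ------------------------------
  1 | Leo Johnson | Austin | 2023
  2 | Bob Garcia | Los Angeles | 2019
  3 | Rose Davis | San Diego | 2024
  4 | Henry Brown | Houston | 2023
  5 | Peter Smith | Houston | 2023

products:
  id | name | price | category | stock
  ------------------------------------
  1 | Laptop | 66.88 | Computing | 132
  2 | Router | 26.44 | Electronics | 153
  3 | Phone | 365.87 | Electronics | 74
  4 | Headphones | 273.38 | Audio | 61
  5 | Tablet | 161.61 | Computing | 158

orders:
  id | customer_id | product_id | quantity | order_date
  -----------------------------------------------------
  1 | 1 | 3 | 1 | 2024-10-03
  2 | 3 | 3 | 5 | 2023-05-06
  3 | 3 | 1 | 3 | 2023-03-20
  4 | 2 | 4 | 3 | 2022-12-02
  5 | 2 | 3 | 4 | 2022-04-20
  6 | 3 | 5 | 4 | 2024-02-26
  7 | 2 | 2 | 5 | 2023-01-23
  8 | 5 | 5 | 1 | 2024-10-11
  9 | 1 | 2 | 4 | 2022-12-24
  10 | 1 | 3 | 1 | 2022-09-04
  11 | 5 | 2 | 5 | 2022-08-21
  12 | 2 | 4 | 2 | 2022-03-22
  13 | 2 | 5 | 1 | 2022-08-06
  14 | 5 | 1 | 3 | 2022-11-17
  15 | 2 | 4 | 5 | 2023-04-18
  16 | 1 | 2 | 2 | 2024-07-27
SELECT category, MAX(price) AS max_price FROM products GROUP BY category

Execution result:
category | max_price
Audio | 273.38
Computing | 161.61
Electronics | 365.87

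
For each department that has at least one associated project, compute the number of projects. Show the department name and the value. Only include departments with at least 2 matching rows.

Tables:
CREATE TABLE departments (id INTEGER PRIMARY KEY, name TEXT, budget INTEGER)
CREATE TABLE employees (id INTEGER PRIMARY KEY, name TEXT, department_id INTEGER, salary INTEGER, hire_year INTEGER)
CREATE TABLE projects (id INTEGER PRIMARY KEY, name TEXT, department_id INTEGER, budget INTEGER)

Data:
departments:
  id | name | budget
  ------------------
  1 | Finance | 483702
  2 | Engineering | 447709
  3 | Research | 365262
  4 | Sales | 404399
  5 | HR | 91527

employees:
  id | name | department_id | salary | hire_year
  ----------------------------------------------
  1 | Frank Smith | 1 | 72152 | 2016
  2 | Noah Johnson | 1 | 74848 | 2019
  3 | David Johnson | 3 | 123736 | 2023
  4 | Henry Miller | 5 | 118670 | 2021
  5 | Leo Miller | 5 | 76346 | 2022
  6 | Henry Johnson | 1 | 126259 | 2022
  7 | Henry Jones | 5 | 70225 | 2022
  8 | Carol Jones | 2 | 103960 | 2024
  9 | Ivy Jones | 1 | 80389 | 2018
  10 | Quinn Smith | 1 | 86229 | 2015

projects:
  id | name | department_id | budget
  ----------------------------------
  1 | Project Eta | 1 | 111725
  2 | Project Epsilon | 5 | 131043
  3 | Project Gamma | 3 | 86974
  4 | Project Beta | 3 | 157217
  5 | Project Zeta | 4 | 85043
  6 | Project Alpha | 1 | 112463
SELECT p.name, COUNT(*) AS n FROM projects c JOIN departments p ON c.department_id = p.id GROUP BY p.id, p.name HAVING COUNT(*) >= 2

Execution result:
name | n
Finance | 2
Research | 2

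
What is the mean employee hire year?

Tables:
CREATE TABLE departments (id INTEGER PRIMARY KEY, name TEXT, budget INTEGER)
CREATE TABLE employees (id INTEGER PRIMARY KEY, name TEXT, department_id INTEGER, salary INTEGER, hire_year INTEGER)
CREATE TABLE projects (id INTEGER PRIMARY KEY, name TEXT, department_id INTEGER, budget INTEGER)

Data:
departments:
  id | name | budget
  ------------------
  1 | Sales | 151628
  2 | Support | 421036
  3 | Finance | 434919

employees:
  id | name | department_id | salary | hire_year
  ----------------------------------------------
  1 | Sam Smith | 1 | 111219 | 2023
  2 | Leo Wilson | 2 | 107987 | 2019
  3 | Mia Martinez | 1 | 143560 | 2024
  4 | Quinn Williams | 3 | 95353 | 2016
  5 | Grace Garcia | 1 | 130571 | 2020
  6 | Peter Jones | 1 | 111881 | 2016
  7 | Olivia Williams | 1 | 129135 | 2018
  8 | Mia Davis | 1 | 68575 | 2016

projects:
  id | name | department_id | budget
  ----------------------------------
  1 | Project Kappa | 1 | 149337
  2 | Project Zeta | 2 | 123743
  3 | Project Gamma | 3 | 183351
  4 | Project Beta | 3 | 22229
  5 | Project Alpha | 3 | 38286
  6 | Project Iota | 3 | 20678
SELECT AVG(hire_year) FROM employees

Execution result:
2019.00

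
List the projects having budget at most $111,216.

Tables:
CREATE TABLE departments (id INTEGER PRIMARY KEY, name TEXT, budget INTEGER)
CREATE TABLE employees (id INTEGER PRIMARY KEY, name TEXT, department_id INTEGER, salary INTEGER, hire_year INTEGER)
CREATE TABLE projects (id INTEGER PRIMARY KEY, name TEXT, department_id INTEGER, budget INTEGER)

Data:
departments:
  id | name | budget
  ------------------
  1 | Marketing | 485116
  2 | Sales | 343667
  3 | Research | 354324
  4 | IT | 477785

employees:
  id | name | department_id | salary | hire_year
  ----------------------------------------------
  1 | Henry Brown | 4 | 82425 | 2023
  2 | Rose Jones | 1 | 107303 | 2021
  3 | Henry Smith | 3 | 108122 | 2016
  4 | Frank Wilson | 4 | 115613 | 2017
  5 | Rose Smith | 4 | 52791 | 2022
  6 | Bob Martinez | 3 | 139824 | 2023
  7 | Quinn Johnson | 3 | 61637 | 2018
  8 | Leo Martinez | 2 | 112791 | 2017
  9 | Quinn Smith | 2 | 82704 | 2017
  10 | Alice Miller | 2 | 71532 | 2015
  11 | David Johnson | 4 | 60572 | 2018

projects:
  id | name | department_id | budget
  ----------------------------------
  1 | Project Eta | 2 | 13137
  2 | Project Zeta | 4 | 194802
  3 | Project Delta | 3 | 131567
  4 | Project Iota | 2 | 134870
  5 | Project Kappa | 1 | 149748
SELECT name, budget FROM projects WHERE budget <= 111216

Execution result:
name | budget
Project Eta | 13137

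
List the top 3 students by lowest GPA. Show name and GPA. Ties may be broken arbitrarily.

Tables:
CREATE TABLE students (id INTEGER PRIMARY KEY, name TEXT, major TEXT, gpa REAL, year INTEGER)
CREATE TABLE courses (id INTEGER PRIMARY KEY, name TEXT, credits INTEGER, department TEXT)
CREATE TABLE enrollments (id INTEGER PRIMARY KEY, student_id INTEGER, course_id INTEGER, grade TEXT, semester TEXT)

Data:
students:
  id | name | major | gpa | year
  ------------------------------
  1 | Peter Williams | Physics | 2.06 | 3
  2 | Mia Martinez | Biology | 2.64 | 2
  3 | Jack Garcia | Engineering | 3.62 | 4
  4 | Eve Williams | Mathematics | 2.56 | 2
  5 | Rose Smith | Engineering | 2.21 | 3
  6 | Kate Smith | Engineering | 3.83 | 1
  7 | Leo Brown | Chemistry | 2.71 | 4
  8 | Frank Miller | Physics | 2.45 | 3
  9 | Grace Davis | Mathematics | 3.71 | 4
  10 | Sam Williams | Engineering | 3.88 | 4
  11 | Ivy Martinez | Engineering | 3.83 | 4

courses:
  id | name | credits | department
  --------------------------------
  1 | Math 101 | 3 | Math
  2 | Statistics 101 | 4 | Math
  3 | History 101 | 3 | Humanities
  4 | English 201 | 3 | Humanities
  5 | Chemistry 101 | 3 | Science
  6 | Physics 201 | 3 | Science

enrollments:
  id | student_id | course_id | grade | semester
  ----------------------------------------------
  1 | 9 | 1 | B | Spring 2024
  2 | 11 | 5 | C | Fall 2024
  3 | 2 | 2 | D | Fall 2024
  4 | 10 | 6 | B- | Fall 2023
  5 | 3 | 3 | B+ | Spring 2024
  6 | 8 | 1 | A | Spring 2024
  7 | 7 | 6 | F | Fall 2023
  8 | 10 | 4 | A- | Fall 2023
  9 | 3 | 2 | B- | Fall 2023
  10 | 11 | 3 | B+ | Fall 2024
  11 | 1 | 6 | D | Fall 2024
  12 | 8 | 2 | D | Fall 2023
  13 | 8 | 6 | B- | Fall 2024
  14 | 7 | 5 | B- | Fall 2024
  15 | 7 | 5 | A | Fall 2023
SELECT name, gpa FROM students ORDER BY gpa ASC LIMIT 3

Execution result:
name | gpa
Peter Williams | 2.06
Rose Smith | 2.21
Frank Miller | 2.45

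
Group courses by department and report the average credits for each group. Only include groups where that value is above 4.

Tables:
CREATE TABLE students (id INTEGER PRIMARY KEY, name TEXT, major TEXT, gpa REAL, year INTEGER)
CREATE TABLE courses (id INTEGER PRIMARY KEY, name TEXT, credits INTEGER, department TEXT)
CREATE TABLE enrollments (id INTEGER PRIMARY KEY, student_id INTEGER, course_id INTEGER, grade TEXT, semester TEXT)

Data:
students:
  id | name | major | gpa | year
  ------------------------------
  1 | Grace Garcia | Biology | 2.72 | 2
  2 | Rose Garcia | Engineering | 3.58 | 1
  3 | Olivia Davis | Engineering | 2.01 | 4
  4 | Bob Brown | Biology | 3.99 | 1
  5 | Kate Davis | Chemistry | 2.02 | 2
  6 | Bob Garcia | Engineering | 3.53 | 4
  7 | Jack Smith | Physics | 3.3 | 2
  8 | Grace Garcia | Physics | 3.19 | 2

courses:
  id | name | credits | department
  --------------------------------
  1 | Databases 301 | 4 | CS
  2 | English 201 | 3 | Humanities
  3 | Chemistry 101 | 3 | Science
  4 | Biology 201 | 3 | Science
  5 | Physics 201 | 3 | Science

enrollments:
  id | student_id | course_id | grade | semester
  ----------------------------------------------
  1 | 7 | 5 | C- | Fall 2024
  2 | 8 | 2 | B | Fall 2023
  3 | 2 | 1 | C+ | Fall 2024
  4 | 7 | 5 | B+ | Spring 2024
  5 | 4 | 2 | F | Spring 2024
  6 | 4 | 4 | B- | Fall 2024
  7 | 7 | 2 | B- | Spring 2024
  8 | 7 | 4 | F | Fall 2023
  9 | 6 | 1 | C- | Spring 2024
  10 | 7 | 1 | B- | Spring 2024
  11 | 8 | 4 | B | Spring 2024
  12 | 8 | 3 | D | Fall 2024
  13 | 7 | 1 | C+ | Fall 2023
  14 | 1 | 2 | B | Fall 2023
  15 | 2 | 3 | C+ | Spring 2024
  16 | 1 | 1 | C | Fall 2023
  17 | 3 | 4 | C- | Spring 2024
SELECT department, AVG(credits) AS avg_credits FROM courses GROUP BY department HAVING AVG(credits) > 4

Execution result:
(no rows)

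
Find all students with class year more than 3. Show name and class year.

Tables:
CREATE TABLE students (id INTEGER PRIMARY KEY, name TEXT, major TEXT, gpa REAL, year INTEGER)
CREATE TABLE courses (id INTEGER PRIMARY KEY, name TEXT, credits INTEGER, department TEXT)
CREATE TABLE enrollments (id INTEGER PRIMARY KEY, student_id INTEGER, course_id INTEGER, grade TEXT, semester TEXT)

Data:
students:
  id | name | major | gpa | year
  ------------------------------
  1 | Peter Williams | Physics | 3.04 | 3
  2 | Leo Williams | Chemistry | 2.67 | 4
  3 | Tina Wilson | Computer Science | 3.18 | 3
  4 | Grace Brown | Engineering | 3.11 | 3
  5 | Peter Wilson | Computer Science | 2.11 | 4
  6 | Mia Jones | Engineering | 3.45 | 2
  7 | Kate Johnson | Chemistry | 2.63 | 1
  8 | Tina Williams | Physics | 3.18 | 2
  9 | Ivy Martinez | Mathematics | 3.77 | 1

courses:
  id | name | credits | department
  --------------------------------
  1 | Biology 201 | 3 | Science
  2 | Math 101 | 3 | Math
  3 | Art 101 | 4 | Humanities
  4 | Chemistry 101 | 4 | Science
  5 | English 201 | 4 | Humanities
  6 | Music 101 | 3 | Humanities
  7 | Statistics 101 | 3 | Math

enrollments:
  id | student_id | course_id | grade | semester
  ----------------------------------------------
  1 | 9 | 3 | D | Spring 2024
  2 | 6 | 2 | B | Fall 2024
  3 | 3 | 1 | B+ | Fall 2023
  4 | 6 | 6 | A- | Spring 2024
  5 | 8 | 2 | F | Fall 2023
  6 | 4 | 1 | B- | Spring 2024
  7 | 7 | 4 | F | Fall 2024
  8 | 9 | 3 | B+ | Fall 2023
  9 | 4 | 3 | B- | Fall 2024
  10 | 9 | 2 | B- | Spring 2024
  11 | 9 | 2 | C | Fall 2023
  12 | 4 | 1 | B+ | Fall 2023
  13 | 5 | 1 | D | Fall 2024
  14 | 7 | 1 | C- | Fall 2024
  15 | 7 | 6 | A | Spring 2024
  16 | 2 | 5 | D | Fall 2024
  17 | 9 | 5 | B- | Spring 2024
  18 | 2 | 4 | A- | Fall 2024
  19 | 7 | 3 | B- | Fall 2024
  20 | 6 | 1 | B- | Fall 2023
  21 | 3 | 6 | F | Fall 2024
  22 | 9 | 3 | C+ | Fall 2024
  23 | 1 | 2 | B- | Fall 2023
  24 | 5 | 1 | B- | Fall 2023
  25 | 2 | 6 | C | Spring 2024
SELECT name, year FROM students WHERE year > 3

Execution result:
name | year
Leo Williams | 4
Peter Wilson | 4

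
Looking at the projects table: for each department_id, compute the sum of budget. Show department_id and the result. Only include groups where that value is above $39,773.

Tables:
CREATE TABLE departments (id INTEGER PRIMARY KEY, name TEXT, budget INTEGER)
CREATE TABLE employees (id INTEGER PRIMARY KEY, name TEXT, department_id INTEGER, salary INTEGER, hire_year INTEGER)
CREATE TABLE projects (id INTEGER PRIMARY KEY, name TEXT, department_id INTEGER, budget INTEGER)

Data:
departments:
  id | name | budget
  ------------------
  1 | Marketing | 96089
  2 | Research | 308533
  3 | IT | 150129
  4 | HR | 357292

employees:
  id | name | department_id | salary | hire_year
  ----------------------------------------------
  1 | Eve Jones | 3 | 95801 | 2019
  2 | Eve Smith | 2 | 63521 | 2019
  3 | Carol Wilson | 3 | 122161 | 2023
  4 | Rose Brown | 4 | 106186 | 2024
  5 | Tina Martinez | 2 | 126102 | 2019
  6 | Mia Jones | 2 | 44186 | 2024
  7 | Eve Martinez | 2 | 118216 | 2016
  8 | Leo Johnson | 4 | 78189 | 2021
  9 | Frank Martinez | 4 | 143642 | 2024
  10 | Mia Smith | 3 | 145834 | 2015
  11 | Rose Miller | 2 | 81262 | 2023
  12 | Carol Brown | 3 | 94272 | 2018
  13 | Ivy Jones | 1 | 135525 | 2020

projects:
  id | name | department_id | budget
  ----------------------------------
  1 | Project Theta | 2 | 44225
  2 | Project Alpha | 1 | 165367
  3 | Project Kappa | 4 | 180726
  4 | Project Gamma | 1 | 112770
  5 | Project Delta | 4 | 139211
SELECT department_id, SUM(budget) AS sum_budget FROM projects GROUP BY department_id HAVING SUM(budget) > 39773

Execution result:
department_id | sum_budget
1 | 278137
2 | 44225
4 | 319937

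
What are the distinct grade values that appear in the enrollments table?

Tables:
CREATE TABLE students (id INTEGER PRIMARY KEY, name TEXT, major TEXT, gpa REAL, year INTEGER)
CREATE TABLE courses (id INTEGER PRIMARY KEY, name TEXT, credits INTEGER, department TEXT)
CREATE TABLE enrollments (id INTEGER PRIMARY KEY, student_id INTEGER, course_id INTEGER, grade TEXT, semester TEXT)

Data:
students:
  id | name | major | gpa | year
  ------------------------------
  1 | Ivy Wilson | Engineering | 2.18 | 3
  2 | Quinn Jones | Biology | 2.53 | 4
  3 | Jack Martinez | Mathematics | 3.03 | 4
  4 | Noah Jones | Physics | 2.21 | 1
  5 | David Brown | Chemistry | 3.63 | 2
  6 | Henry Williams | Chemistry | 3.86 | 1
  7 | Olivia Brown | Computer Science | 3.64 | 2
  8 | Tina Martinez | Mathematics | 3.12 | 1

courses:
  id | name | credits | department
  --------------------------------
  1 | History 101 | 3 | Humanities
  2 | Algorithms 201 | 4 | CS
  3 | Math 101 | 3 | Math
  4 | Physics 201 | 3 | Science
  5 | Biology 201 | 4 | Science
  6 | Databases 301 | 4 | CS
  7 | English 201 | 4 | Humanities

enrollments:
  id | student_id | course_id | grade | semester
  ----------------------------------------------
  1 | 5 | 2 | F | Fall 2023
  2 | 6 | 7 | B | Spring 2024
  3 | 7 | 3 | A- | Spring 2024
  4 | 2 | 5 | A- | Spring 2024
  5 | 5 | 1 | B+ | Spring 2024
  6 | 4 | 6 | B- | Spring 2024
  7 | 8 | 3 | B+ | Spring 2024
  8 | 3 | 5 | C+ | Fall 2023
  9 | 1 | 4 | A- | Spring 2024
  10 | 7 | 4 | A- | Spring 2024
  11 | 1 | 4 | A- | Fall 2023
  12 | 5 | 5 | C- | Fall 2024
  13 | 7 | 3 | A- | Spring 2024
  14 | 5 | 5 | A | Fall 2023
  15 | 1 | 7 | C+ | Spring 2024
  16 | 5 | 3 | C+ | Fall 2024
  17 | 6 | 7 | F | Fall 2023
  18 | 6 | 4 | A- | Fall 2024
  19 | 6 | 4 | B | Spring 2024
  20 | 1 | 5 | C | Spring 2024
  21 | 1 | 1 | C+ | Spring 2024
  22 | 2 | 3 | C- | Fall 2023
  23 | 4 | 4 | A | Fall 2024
SELECT DISTINCT grade FROM enrollments

Execution result:
grade
F
B
A-
B+
B-
C+
C-
A
C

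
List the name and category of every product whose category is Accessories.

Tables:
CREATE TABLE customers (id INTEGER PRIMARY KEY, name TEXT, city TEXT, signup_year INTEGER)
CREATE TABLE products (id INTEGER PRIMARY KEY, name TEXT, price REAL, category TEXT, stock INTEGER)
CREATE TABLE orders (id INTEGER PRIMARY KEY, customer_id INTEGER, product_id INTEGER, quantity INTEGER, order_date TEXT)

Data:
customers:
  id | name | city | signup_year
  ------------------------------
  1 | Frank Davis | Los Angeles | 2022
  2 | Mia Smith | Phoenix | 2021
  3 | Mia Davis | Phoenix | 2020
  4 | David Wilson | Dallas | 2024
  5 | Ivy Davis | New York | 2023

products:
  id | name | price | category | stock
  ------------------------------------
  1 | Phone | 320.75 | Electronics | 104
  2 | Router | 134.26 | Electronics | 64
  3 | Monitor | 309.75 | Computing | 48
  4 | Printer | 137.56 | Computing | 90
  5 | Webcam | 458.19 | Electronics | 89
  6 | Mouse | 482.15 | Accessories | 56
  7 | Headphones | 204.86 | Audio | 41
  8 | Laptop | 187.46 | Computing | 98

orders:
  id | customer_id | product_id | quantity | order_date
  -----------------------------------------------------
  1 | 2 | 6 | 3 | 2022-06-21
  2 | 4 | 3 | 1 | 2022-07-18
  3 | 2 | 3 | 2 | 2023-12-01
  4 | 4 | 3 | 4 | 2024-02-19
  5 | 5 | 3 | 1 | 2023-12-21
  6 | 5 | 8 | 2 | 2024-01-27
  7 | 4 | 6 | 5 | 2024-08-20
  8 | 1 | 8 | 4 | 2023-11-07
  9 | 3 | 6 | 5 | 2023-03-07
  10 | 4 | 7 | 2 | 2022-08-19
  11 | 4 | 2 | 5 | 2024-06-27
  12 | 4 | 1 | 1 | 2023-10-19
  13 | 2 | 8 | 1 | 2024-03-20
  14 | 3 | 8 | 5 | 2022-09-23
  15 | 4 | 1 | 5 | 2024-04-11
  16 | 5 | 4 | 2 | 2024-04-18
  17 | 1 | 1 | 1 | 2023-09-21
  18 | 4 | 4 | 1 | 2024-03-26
SELECT name, category FROM products WHERE category = 'Accessories'

Execution result:
name | category
Mouse | Accessories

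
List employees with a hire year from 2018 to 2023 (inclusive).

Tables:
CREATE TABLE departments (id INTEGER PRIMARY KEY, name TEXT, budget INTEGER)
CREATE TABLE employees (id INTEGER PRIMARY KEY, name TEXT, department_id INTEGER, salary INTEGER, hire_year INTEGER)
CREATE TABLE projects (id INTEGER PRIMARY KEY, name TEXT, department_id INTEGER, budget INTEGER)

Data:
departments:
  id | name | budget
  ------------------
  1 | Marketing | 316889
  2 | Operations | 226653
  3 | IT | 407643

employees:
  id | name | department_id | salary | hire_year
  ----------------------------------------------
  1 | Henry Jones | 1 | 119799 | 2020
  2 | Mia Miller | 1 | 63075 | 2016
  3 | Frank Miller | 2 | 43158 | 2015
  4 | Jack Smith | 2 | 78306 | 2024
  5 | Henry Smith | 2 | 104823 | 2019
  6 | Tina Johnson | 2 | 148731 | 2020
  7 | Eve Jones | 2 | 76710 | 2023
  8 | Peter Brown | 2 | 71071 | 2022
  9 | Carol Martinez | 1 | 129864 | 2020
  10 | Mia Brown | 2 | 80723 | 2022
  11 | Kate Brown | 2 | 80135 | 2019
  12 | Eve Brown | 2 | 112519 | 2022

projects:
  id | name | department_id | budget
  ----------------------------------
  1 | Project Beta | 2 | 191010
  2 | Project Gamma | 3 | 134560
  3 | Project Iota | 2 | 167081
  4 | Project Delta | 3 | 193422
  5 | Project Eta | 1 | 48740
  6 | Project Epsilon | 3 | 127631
SELECT name, hire_year FROM employees WHERE hire_year BETWEEN 2018 AND 2023

Execution result:
name | hire_year
Henry Jones | 2020
Henry Smith | 2019
Tina Johnson | 2020
Eve Jones | 2023
Peter Brown | 2022
Carol Martinez | 2020
Mia Brown | 2022
Kate Brown | 2019
Eve Brown | 2022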